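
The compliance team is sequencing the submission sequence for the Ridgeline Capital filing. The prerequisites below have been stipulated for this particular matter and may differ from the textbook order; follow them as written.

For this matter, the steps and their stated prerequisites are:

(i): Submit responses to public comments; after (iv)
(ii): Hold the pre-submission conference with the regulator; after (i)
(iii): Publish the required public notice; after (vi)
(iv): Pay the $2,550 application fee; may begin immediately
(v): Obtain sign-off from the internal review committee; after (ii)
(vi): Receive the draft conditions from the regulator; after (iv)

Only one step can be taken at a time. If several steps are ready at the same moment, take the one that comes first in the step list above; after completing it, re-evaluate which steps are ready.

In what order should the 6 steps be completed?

Only (iv) has no prerequisites, so it is first.
(i) and (vi) are both available; (i) is listed earlier → (i).
(ii) and (vi) are both available; (ii) is listed earlier → (ii).
(v) now also ready, so the ready set is {(v), (vi)}; (v) is listed earlier → (v).
(vi) is the only step now ready → (vi).
(iii) is the only step now ready → (iii).

(iv) (i) (ii) (v) (vi) (iii)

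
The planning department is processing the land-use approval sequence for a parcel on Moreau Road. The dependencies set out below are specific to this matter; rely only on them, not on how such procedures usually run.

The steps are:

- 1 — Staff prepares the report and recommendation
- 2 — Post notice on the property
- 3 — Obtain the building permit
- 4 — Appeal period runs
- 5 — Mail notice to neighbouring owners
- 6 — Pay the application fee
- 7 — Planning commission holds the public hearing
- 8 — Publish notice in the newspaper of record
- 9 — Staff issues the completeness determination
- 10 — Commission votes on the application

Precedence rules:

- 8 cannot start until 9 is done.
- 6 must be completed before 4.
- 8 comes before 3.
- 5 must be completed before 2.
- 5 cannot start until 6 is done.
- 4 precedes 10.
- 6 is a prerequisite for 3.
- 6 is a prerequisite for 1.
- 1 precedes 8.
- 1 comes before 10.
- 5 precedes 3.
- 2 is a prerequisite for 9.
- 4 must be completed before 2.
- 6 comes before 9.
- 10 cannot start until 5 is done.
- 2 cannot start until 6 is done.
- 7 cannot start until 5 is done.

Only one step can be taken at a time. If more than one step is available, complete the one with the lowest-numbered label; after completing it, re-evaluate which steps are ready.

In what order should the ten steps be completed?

6 1 4 5 2 7 9 8 3 10

Only 6 has no prerequisites, so it is first.
Ready: 1, 4 and 5. 1 has the earlier label → 1.
4 and 5 are both available; 4 has the earlier label → 4.
5 is the only step now ready → 5.
Now 2, 7 and 10 have their prerequisites met. 2 has the earlier label, so 2 next.
9 now also ready, so the ready set is {7, 9, 10}; 7 has the earlier label → 7.
Ready: 9 and 10. 9 has the earlier label → 9.
Ready: 8 and 10. 8 has the earlier label → 8.
3 and 10 are both available; 3 has the earlier label → 3.
That leaves 10 as the only ready step → 10.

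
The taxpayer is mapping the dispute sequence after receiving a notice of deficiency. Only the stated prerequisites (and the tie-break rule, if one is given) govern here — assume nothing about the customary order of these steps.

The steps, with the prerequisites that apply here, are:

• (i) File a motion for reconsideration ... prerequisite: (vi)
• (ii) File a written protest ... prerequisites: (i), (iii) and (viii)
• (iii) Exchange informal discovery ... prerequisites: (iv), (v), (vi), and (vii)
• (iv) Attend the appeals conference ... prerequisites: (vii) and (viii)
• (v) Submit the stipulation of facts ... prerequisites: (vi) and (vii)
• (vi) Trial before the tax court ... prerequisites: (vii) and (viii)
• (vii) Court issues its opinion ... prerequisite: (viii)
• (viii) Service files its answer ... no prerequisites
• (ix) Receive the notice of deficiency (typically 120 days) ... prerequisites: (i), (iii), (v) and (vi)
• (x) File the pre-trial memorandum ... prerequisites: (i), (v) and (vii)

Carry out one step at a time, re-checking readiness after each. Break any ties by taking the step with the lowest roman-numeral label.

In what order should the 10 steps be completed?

(viii), (vii), (iv), (vi), (i), (v), (iii), (ii), (ix), (x)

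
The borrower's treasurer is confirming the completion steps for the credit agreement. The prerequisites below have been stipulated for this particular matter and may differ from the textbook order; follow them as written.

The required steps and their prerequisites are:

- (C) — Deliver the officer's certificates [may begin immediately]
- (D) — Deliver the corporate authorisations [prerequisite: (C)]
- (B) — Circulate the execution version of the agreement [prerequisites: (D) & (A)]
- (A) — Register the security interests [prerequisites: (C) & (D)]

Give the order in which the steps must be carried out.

Only (C) has no prerequisites, so it is first.
(D) is the only step now ready → (D).
(A) needed (C) and (D), now all done → (A).
(B) is the only step now ready → (B).

(C), (D), (A), (B)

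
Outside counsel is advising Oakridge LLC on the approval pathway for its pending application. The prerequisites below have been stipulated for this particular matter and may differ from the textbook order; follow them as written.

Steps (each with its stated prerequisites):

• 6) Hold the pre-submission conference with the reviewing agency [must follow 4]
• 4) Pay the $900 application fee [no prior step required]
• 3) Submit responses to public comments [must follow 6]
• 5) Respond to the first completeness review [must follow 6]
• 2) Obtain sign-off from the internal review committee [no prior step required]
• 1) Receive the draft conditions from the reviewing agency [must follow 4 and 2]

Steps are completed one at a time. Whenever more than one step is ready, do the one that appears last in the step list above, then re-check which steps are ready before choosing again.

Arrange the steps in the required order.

Nothing is required for 2 and 4. 2 is listed later → 2 first.
Next only 4 has its prerequisites met → 4.
1 and 6 are both available; 1 is listed later → 1.
6 needed 4, now all done → 6.
Now 5 and 3 have their prerequisites met. 5 is listed later, so 5 next.
That leaves 3 as the only ready step → 3.

2, 4, 1, 6, 5, 3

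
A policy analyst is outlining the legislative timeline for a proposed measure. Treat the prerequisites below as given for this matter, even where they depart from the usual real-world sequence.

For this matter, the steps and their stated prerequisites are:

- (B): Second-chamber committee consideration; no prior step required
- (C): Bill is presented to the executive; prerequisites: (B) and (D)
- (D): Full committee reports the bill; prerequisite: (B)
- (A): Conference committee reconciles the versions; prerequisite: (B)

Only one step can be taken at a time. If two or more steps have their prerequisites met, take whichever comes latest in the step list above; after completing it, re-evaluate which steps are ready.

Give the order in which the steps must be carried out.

(B) → (A) → (D) → (C)

Only (B) has no prerequisites, so it is first.
Ready: (A) and (D). (A) is listed later → (A).
Next only (D) has its prerequisites met → (D).
That leaves (C) as the only ready step → (C).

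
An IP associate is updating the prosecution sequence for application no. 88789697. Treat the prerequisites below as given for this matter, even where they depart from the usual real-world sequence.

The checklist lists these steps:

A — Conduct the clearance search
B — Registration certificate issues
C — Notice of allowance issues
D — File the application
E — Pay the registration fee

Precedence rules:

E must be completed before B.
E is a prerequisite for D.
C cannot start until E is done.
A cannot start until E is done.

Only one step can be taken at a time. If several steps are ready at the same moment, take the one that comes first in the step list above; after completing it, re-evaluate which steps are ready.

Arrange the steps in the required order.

E, A, B, C, D

E is the only step with nothing outstanding, so it goes first.
A, B, C and D are all available; A is listed earlier → A.
Now B, C and D have their prerequisites met. B is listed earlier, so B next.
C and D are both available; C is listed earlier → C.
D is the only step now ready → D.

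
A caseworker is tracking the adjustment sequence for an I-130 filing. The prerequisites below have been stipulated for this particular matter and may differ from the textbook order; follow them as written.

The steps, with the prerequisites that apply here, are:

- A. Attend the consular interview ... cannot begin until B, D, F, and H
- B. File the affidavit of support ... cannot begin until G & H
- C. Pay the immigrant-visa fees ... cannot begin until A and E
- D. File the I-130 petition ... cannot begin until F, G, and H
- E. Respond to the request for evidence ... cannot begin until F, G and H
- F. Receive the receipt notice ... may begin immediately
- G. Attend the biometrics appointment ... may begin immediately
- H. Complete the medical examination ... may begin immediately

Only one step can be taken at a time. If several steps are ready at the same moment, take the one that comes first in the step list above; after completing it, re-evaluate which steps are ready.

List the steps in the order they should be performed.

F, G and H have no prerequisites; F is listed earlier, so F is first.
G and H are both available; G is listed earlier → G.
H is the only step now ready → H.
Now B, D and E have their prerequisites met. B is listed earlier, so B next.
D and E are both available; D is listed earlier → D.
Now A and E have their prerequisites met. A is listed earlier, so A next.
Next only E has its prerequisites met → E.
That leaves C as the only ready step → C.

F G H B D A E C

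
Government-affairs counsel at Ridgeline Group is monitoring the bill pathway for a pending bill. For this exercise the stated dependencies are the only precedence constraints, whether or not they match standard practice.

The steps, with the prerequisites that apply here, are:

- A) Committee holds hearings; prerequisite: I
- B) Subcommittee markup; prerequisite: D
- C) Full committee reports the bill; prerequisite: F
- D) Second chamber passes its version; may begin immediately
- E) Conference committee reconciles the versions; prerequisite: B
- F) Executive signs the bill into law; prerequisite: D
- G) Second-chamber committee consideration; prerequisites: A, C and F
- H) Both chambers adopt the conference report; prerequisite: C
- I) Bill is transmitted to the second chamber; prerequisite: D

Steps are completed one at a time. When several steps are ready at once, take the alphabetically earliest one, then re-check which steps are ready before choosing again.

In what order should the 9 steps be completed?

D → B → E → F → C → H → I → A → G

D has no prerequisites → D first.
B, F and I are all available; B has the earlier label → B.
Now E, F and I have their prerequisites met. E has the earlier label, so E next.
F and I are both available; F has the earlier label → F.
Ready: C and I. C has the earlier label → C.
Now H and I have their prerequisites met. H has the earlier label, so H next.
That leaves I as the only ready step → I.
A needed I, now all done → A.
G is the only step now ready → G.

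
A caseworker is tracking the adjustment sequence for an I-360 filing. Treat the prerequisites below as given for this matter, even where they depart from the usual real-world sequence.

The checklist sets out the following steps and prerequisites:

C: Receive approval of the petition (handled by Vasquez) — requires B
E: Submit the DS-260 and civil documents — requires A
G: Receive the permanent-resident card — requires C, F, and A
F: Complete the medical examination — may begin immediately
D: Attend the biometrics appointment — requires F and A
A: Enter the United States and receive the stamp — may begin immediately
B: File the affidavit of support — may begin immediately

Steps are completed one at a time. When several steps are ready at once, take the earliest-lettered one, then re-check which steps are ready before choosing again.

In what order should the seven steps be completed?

A → B → C → E → F → D → G

Nothing is required for A, B and F. A has the earlier label → A first.
E now also ready, so the ready set is {B, E, F}; B has the earlier label → B.
C, E and F are all available; C has the earlier label → C.
Now E and F have their prerequisites met. E has the earlier label, so E next.
Next only F has its prerequisites met → F.
D and G are both available; D has the earlier label → D.
G is the only step now ready → G.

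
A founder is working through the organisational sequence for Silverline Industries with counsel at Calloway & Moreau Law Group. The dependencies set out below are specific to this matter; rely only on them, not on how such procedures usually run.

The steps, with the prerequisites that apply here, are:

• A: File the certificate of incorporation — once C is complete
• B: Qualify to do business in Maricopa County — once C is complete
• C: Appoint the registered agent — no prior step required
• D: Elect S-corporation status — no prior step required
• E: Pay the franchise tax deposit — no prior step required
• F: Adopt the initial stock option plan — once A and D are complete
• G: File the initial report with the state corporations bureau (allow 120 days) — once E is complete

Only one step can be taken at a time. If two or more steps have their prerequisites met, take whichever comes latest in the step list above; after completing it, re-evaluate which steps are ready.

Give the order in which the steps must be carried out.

E → G → D → C → B → A → F

Nothing is required for E, D and C. E is listed later → E first.
G now also ready, so the ready set is {G, D, C}; G is listed later → G.
Ready: D and C. D is listed later → D.
C is the only step now ready → C.
B and A are both available; B is listed later → B.
A needed C, now all done → A.
F needed D and A, now all done → F.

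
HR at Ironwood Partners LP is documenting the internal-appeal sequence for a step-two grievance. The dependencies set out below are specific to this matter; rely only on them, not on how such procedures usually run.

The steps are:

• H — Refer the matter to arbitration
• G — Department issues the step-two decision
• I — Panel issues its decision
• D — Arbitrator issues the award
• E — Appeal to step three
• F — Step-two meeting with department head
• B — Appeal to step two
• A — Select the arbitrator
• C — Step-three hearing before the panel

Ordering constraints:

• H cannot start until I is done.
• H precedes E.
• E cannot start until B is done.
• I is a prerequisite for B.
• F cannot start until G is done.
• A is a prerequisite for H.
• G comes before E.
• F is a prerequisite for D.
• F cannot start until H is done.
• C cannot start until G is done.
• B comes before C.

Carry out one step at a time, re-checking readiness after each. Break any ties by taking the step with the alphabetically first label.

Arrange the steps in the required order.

A G I B C H E F D

A, G and I have no prerequisites; A has the earlier label, so A is first.
G and I are both available; G has the earlier label → G.
I is the only step now ready → I.
Now B and H have their prerequisites met. B has the earlier label, so B next.
C now also ready, so the ready set is {C, H}; C has the earlier label → C.
H needed A and I, now all done → H.
Now E and F have their prerequisites met. E has the earlier label, so E next.
Next only F has its prerequisites met → F.
D is the only step now ready → D.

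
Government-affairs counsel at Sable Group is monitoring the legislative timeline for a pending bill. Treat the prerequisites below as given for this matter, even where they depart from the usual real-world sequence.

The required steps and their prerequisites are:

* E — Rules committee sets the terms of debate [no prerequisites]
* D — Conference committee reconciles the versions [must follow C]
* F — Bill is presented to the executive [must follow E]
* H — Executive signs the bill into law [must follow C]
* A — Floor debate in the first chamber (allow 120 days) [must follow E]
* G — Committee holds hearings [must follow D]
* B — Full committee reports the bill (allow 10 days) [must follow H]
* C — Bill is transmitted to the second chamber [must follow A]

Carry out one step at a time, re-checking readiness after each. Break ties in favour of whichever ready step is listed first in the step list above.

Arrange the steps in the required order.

Only E has no prerequisites, so it is first.
Ready: F and A. F is listed earlier → F.
A needed E, now all done → A.
C needed A, now all done → C.
Ready: D and H. D is listed earlier → D.
G now also ready, so the ready set is {H, G}; H is listed earlier → H.
B now also ready, so the ready set is {G, B}; G is listed earlier → G.
B needed H, now all done → B.

E, F, A, C, D, H, G, B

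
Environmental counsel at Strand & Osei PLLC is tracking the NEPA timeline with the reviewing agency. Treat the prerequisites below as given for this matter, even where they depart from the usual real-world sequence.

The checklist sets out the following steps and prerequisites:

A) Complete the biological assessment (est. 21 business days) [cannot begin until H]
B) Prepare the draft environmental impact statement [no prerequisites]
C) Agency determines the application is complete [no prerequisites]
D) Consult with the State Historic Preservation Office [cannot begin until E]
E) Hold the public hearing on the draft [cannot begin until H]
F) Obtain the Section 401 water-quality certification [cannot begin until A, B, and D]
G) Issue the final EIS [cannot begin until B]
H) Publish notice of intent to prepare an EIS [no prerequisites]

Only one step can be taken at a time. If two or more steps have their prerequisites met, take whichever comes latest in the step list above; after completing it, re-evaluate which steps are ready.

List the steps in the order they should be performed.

H, E, D, C, B, G, A, F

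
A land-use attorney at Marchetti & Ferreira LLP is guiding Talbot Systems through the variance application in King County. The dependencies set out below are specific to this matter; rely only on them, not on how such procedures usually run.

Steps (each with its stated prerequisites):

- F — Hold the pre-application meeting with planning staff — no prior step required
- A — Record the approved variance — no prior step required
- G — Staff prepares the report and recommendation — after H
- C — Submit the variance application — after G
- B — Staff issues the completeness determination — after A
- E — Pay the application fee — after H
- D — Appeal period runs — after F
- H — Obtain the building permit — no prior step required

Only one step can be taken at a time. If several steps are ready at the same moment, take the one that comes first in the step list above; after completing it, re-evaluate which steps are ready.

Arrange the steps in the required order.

F, A and H have no prerequisites; F is listed earlier, so F is first.
D now also ready, so the ready set is {A, D, H}; A is listed earlier → A.
B, D and H are all available; B is listed earlier → B.
Ready: D and H. D is listed earlier → D.
H is the only step now ready → H.
G and E are both available; G is listed earlier → G.
C now also ready, so the ready set is {C, E}; C is listed earlier → C.
Next only E has its prerequisites met → E.

F A B D H G C E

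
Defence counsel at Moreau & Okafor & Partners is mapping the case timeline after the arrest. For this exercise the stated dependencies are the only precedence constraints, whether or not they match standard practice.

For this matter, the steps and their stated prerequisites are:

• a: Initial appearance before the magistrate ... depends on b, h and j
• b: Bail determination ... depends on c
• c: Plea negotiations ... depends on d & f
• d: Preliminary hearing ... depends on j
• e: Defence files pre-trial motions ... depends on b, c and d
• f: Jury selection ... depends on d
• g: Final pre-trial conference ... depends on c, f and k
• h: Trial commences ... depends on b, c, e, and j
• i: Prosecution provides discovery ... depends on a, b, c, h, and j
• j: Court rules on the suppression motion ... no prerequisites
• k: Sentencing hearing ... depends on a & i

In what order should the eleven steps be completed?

j is the only step with nothing outstanding, so it goes first.
d needed j, now all done → d.
Next only f has its prerequisites met → f.
c needed d and f, now all done → c.
That leaves b as the only ready step → b.
e needed b, c and d, now all done → e.
h needed b, c, e and j, now all done → h.
That leaves a as the only ready step → a.
Next only i has its prerequisites met → i.
k needed a and i, now all done → k.
That leaves g as the only ready step → g.

j, d, f, c, b, e, h, a, i, k, g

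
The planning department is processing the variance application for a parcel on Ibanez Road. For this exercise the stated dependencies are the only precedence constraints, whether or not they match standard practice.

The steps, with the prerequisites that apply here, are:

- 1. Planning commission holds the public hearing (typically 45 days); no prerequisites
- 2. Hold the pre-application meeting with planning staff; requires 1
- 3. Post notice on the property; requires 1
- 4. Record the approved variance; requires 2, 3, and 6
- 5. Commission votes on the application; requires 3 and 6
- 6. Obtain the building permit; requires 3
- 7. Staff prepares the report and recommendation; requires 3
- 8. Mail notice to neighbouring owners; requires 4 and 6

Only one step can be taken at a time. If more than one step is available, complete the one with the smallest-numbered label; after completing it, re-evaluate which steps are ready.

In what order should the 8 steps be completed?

1, 2, 3, 6, 4, 5, 7, 8

Only 1 has no prerequisites, so it is first.
Ready: 2 and 3. 2 has the earlier label → 2.
3 is the only step now ready → 3.
Now 6 and 7 have their prerequisites met. 6 has the earlier label, so 6 next.
4, 5 and 7 are all available; 4 has the earlier label → 4.
5, 7 and 8 are all available; 5 has the earlier label → 5.
7 and 8 are both available; 7 has the earlier label → 7.
8 is the only step now ready → 8.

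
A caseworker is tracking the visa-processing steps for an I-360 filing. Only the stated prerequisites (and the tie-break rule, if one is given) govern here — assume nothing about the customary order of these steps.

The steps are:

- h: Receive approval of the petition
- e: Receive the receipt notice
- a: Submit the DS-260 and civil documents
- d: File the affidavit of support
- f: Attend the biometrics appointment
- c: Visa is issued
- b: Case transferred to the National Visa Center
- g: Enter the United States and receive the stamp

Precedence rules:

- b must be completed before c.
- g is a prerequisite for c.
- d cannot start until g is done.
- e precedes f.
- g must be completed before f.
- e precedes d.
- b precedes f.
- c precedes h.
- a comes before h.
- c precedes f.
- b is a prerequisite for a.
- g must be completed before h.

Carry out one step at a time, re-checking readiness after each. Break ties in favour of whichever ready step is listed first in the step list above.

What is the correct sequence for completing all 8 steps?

e, b and g have no prerequisites; e is listed earlier, so e is first.
Ready: b and g. b is listed earlier → b.
a now also ready, so the ready set is {a, g}; a is listed earlier → a.
g is the only step now ready → g.
Now d and c have their prerequisites met. d is listed earlier, so d next.
That leaves c as the only ready step → c.
Now h and f have their prerequisites met. h is listed earlier, so h next.
f needed e, c, b and g, now all done → f.

e, b, a, g, d, c, h, f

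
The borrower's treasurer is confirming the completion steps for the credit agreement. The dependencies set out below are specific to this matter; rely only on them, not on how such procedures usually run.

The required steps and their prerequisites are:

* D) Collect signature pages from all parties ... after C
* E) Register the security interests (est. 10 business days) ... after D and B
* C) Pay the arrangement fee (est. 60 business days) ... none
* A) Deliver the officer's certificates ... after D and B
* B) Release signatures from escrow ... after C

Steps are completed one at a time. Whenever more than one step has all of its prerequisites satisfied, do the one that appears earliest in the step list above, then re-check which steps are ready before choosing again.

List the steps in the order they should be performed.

C has no prerequisites → C first.
D and B are both available; D is listed earlier → D.
B needed C, now all done → B.
Now E and A have their prerequisites met. E is listed earlier, so E next.
A is the only step now ready → A.

C D B E A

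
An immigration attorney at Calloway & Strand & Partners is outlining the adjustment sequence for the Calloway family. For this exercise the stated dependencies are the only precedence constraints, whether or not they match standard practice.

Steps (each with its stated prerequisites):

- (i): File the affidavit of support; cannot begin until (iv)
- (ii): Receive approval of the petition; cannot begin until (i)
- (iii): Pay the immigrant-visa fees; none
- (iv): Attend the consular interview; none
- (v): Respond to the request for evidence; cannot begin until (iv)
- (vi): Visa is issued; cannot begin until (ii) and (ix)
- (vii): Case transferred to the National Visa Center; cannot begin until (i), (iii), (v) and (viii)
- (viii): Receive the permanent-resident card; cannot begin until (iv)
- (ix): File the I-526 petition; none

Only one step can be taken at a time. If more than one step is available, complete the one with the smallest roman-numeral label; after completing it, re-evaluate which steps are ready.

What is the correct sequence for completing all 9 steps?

Nothing is required for (iii), (iv) and (ix). (iii) has the earlier label → (iii) first.
Now (iv) and (ix) have their prerequisites met. (iv) has the earlier label, so (iv) next.
(i), (v), (viii) and (ix) are all available; (i) has the earlier label → (i).
Now (ii), (v), (viii) and (ix) have their prerequisites met. (ii) has the earlier label, so (ii) next.
Ready: (v), (viii) and (ix). (v) has the earlier label → (v).
Ready: (viii) and (ix). (viii) has the earlier label → (viii).
(vii) now also ready, so the ready set is {(vii), (ix)}; (vii) has the earlier label → (vii).
That leaves (ix) as the only ready step → (ix).
(vi) needed (ii) and (ix), now all done → (vi).

(iii) (iv) (i) (ii) (v) (viii) (vii) (ix) (vi)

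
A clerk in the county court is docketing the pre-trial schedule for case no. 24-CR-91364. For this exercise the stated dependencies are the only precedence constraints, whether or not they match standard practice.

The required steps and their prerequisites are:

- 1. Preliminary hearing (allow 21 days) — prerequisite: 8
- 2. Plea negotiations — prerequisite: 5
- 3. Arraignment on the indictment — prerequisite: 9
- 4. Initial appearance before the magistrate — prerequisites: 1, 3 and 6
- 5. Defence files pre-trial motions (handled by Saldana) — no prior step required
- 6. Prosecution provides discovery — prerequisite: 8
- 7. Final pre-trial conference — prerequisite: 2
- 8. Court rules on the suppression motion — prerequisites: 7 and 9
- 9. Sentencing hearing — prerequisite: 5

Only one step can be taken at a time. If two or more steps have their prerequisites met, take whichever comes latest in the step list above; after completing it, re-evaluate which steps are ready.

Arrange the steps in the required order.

5, 9, 3, 2, 7, 8, 6, 1, 4

Only 5 has no prerequisites, so it is first.
Now 9 and 2 have their prerequisites met. 9 is listed later, so 9 next.
3 and 2 are both available; 3 is listed later → 3.
2 needed 5, now all done → 2.
7 is the only step now ready → 7.
8 needed 9 and 7, now all done → 8.
Ready: 6 and 1. 6 is listed later → 6.
1 is the only step now ready → 1.
4 needed 6, 3 and 1, now all done → 4.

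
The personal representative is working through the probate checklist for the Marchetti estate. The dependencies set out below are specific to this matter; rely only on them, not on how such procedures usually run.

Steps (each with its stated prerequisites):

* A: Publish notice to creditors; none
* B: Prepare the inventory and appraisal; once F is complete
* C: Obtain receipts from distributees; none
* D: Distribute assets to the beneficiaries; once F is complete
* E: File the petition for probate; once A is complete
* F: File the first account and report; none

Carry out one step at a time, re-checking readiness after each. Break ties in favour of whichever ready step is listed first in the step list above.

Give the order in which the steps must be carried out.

A, C and F have no prerequisites; A is listed earlier, so A is first.
Now C, E and F have their prerequisites met. C is listed earlier, so C next.
E and F are both available; E is listed earlier → E.
F is the only step now ready → F.
Now B and D have their prerequisites met. B is listed earlier, so B next.
D is the only step now ready → D.

A, C, E, F, B, D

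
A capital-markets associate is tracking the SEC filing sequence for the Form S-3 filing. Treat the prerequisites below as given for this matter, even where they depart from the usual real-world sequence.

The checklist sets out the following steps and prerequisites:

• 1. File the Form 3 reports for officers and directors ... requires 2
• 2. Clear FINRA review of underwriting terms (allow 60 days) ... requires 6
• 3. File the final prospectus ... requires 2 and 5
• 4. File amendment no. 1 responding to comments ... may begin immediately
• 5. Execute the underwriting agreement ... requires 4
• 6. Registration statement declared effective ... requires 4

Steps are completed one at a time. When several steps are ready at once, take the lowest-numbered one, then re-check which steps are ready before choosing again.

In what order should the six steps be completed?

Only 4 has no prerequisites, so it is first.
Ready: 5 and 6. 5 has the earlier label → 5.
6 is the only step now ready → 6.
2 needed 6, now all done → 2.
Ready: 1 and 3. 1 has the earlier label → 1.
Next only 3 has its prerequisites met → 3.

4, 5, 6, 2, 1, 3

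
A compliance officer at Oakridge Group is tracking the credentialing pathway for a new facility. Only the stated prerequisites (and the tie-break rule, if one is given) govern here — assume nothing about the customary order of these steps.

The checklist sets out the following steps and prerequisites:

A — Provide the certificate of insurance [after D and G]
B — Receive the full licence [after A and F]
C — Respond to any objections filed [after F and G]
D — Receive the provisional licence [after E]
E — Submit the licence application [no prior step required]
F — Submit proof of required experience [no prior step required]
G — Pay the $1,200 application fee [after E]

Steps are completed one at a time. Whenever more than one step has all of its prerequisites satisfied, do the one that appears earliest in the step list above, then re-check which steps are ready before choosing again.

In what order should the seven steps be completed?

E and F have no prerequisites; E is listed earlier, so E is first.
D and G now also ready, so the ready set is {D, F, G}; D is listed earlier → D.
Ready: F and G. F is listed earlier → F.
G needed E, now all done → G.
Ready: A and C. A is listed earlier → A.
Ready: B and C. B is listed earlier → B.
C needed F and G, now all done → C.

E, D, F, G, A, B, C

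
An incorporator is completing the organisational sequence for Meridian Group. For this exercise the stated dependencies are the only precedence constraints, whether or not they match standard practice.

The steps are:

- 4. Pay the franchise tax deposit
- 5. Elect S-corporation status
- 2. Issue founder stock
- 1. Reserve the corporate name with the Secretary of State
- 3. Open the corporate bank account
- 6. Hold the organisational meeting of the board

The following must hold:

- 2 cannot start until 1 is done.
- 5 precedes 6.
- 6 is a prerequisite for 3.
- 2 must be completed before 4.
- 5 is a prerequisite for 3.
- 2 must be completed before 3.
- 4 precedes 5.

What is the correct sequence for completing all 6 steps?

1, 2, 4, 5, 6, 3

Only 1 has no prerequisites, so it is first.
Next only 2 has its prerequisites met → 2.
4 needed 2, now all done → 4.
5 needed 4, now all done → 5.
Next only 6 has its prerequisites met → 6.
3 is the only step now ready → 3.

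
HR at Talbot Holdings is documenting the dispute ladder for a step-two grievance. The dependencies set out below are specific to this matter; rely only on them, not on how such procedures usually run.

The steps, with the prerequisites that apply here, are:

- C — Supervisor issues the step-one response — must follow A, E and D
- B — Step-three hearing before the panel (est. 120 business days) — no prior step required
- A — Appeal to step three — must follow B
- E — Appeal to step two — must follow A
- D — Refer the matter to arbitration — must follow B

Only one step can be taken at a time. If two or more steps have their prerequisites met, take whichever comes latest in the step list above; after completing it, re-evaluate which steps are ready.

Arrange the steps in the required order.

Only B has no prerequisites, so it is first.
D and A are both available; D is listed later → D.
A needed B, now all done → A.
E needed A, now all done → E.
Next only C has its prerequisites met → C.

B → D → A → E → C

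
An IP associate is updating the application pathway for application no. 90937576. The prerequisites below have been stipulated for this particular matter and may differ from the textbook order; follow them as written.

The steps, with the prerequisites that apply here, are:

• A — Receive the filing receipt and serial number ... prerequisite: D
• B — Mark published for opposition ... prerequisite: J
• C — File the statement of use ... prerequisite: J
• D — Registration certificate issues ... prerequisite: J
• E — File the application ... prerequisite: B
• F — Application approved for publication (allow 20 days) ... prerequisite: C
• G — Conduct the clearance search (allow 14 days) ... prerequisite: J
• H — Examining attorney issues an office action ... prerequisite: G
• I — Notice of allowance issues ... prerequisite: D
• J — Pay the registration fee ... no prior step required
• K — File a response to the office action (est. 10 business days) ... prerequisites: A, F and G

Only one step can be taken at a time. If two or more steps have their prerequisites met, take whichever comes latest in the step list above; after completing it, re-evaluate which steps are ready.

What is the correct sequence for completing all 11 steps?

J, G, H, D, I, C, F, B, E, A, K

J is the only step with nothing outstanding, so it goes first.
Now G, D, C and B have their prerequisites met. G is listed later, so G next.
H, D, C and B are all available; H is listed later → H.
Now D, C and B have their prerequisites met. D is listed later, so D next.
I and A now also ready, so the ready set is {I, C, B, A}; I is listed later → I.
C, B and A are all available; C is listed later → C.
Now F, B and A have their prerequisites met. F is listed later, so F next.
B and A are both available; B is listed later → B.
E now also ready, so the ready set is {E, A}; E is listed later → E.
A needed D, now all done → A.
K needed G, F and A, now all done → K.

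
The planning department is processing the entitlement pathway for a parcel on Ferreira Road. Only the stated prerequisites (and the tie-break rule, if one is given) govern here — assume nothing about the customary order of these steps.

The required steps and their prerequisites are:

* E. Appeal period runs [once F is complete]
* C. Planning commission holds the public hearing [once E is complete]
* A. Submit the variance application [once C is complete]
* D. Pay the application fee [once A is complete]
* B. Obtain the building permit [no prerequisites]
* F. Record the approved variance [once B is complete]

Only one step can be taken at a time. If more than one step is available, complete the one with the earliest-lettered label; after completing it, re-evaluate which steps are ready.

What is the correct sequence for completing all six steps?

B is the only step with nothing outstanding, so it goes first.
Next only F has its prerequisites met → F.
Next only E has its prerequisites met → E.
C needed E, now all done → C.
A needed C, now all done → A.
Next only D has its prerequisites met → D.

B F E C A D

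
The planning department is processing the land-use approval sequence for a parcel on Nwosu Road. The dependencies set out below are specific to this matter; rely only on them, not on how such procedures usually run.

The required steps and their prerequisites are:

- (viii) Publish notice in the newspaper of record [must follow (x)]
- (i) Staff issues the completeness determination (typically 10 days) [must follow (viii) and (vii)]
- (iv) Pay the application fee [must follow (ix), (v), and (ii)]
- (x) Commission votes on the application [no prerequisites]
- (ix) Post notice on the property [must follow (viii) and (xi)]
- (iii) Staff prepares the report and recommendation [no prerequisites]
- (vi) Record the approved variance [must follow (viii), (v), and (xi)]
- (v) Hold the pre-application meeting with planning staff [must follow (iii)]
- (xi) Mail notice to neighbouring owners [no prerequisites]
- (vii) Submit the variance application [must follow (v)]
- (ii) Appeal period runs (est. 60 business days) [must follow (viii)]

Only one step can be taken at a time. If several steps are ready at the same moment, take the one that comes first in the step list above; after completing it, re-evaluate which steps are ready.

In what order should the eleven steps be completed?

Nothing is required for (x), (iii) and (xi). (x) is listed earlier → (x) first.
(viii), (iii) and (xi) are all available; (viii) is listed earlier → (viii).
(ii) now also ready, so the ready set is {(iii), (xi), (ii)}; (iii) is listed earlier → (iii).
Ready: (v), (xi) and (ii). (v) is listed earlier → (v).
Now (xi), (vii) and (ii) have their prerequisites met. (xi) is listed earlier, so (xi) next.
Ready: (ix), (vi), (vii) and (ii). (ix) is listed earlier → (ix).
(vi), (vii) and (ii) are all available; (vi) is listed earlier → (vi).
Now (vii) and (ii) have their prerequisites met. (vii) is listed earlier, so (vii) next.
(i) now also ready, so the ready set is {(i), (ii)}; (i) is listed earlier → (i).
(ii) needed (viii), now all done → (ii).
Next only (iv) has its prerequisites met → (iv).

(x), (viii), (iii), (v), (xi), (ix), (vi), (vii), (i), (ii), (iv)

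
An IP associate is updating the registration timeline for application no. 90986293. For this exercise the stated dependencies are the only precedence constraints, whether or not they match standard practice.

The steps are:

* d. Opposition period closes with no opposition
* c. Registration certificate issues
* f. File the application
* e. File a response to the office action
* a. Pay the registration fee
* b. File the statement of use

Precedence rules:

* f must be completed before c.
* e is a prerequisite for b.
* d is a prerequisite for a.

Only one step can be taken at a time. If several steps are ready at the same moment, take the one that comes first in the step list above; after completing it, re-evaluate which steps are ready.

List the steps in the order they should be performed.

d, f and e have no prerequisites; d is listed earlier, so d is first.
a now also ready, so the ready set is {f, e, a}; f is listed earlier → f.
c now also ready, so the ready set is {c, e, a}; c is listed earlier → c.
Ready: e and a. e is listed earlier → e.
a and b are both available; a is listed earlier → a.
Next only b has its prerequisites met → b.

d, f, c, e, a, b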